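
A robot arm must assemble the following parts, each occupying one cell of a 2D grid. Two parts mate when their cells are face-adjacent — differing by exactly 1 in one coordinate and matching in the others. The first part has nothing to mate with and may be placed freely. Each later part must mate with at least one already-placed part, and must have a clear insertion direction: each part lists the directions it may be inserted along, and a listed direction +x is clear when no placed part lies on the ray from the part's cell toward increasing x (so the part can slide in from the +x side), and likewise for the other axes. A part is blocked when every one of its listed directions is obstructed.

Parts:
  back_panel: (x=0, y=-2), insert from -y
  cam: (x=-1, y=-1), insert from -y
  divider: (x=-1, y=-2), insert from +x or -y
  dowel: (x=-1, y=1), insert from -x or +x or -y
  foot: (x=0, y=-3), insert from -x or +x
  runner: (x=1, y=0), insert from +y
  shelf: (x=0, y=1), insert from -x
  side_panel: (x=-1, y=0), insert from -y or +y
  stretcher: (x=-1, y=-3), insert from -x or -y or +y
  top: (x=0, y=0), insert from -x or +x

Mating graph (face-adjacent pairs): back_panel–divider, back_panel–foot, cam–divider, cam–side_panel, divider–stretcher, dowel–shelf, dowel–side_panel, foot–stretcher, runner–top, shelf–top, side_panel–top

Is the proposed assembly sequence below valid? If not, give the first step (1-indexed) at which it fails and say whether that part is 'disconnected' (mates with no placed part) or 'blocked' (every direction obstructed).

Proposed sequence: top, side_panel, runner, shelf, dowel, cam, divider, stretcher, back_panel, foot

1. top@(0, 0) [-x clear] — {top}
2. side_panel@(-1, 0) [-y clear] — {side_panel, top}
3. runner@(1, 0) [+y clear] — {runner, side_panel, top}
4. shelf@(0, 1) [-x clear] — {runner, shelf, side_panel, top}
5. dowel@(-1, 1) [-x clear] — {dowel, runner, shelf, side_panel, top}
6. cam@(-1, -1) [-y clear] — {cam, dowel, runner, shelf, side_panel, top}
7. divider@(-1, -2) [+x clear] — {cam, divider, dowel, runner, shelf, side_panel, top}
8. stretcher@(-1, -3) [-x clear] — {cam, divider, dowel, runner, shelf, side_panel, stretcher, top}
9. back_panel@(0, -2) [-y clear] — {back_panel, cam, divider, dowel, runner, shelf, side_panel, stretcher, top}
10. foot@(0, -3) [+x clear] — {back_panel, cam, divider, dowel, foot, runner, shelf, side_panel, stretcher, top}

Valid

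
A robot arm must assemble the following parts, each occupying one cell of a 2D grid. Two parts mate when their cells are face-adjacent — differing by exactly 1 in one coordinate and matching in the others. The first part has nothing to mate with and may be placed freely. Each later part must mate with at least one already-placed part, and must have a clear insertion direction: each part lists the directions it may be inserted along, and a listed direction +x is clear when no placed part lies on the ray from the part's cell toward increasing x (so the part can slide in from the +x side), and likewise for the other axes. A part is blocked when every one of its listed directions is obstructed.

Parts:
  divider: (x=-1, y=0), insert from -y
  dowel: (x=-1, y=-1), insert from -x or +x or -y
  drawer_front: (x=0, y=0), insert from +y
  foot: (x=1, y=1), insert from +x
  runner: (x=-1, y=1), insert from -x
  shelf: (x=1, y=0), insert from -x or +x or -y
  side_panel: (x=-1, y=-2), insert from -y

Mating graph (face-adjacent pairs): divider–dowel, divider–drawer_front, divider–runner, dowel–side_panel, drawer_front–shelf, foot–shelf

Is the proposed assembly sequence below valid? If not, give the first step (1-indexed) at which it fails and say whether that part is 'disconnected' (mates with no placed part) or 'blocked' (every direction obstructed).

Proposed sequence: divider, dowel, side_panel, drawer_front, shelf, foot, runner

Valid

1. divider@(-1, 0) [-y clear] — {divider}
2. dowel@(-1, -1) [-x clear] — {divider, dowel}
3. side_panel@(-1, -2) [-y clear] — {divider, dowel, side_panel}
4. drawer_front@(0, 0) [+y clear] — {divider, dowel, drawer_front, side_panel}
5. shelf@(1, 0) [+x clear] — {divider, dowel, drawer_front, shelf, side_panel}
6. foot@(1, 1) [+x clear] — {divider, dowel, drawer_front, foot, shelf, side_panel}
7. runner@(-1, 1) [-x clear] — {divider, dowel, drawer_front, foot, runner, shelf, side_panel}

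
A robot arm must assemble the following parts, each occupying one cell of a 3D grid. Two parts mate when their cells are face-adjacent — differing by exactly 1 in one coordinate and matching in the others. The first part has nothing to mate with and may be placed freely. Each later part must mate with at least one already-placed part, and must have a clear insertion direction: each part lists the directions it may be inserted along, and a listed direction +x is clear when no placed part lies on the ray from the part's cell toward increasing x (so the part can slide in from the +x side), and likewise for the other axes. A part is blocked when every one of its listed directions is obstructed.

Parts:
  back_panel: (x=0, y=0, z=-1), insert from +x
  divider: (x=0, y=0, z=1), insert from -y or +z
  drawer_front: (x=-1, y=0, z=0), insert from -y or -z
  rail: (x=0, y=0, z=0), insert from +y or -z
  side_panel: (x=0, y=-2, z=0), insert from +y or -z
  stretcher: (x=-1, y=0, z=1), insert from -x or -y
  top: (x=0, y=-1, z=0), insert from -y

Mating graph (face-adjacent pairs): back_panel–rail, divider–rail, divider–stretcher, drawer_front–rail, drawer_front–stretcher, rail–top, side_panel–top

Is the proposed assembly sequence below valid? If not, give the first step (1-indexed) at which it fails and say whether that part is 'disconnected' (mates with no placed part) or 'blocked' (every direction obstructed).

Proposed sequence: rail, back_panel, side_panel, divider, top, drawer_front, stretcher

1. rail@(0, 0, 0) [+y clear] — {rail}
2. back_panel@(0, 0, -1) [+x clear] — {back_panel, rail}
3. side_panel@(0, -2, 0) — no placed neighbour ⇒ disconnected

Invalid at step 3 (disconnected)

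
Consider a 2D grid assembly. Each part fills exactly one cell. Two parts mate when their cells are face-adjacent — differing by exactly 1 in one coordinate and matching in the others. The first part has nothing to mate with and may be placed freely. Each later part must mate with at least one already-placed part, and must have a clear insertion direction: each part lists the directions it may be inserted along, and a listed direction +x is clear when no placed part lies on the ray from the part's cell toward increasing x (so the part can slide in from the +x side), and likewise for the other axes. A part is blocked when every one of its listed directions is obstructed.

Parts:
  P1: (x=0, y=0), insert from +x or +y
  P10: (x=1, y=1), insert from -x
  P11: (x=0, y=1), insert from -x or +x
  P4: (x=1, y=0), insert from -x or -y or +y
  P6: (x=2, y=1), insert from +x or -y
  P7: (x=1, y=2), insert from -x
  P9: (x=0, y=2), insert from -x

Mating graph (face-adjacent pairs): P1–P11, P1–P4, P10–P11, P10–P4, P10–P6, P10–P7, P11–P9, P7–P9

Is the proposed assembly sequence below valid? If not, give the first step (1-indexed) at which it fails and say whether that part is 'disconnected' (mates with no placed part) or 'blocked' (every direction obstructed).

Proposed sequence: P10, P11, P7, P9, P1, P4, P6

1. P10@(1, 1) [-x clear] — {P10}
2. P11@(0, 1) [-x clear] — {P10, P11}
3. P7@(1, 2) [-x clear] — {P10, P11, P7}
4. P9@(0, 2) [-x clear] — {P10, P11, P7, P9}
5. P1@(0, 0) [+x clear] — {P1, P10, P11, P7, P9}
6. P4@(1, 0) [-y clear] — {P1, P10, P11, P4, P7, P9}
7. P6@(2, 1) [+x clear] — {P1, P10, P11, P4, P6, P7, P9}

Valid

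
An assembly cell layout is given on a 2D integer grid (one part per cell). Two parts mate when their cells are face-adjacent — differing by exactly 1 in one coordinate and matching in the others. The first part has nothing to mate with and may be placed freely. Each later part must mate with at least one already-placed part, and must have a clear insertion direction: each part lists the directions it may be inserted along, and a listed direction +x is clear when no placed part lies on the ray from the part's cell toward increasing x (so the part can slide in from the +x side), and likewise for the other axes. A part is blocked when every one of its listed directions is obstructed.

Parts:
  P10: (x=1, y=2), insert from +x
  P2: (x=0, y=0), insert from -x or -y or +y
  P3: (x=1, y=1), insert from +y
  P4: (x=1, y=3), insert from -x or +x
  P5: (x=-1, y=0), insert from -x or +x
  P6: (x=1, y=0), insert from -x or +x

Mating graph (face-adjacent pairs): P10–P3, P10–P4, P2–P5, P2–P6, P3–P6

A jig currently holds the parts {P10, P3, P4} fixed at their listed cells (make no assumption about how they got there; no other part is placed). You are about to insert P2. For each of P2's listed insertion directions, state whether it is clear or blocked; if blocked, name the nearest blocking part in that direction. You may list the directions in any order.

+y: clear; -x: clear; -y: clear

-x: ray from P2(0, 0) has no placed part ⇒ clear
-y: ray from P2(0, 0) has no placed part ⇒ clear
+y: ray from P2(0, 0) has no placed part ⇒ clear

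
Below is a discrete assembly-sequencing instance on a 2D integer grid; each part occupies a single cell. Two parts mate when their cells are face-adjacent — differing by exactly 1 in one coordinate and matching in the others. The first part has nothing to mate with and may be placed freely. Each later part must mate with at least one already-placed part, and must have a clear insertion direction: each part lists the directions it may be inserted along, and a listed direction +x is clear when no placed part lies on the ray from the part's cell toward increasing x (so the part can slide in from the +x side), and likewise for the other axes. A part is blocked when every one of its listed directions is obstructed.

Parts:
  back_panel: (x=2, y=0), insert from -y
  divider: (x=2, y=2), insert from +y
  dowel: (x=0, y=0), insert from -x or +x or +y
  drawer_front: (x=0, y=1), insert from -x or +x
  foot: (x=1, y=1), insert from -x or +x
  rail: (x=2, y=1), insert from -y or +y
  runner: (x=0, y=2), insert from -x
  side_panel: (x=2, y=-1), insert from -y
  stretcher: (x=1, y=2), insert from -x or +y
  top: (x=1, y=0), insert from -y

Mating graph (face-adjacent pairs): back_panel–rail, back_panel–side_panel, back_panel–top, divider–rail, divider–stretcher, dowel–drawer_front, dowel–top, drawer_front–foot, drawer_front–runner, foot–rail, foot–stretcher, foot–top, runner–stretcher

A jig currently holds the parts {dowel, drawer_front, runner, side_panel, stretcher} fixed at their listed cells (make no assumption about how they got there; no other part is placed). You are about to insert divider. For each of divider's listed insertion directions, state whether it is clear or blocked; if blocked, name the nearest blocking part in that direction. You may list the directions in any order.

+y: clear

+y: ray from divider(2, 2) has no placed part ⇒ clear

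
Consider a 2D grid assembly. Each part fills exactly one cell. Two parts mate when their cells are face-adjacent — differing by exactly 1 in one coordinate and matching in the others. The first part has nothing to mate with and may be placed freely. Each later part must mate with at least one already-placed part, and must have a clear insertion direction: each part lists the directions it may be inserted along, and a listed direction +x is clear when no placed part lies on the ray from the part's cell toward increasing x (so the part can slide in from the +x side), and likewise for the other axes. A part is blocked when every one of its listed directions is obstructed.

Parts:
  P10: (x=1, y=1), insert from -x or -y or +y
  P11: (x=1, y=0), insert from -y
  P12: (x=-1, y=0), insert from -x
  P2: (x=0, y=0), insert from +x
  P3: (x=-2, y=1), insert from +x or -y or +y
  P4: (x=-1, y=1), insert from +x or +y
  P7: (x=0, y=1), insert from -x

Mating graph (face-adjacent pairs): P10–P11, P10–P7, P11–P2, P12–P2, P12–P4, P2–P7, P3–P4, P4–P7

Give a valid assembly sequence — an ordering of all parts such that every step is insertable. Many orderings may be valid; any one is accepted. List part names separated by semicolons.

P2; P7; P4; P3; P11; P10; P12

1. P2@(0, 0) [+x clear] — {P2}
2. P7@(0, 1) [-x clear] — {P2, P7}
3. P4@(-1, 1) [+y clear] — {P2, P4, P7}
4. P3@(-2, 1) [-y clear] — {P2, P3, P4, P7}
5. P11@(1, 0) [-y clear] — {P11, P2, P3, P4, P7}
6. P10@(1, 1) [+y clear] — {P10, P11, P2, P3, P4, P7}
7. P12@(-1, 0) [-x clear] — {P10, P11, P12, P2, P3, P4, P7}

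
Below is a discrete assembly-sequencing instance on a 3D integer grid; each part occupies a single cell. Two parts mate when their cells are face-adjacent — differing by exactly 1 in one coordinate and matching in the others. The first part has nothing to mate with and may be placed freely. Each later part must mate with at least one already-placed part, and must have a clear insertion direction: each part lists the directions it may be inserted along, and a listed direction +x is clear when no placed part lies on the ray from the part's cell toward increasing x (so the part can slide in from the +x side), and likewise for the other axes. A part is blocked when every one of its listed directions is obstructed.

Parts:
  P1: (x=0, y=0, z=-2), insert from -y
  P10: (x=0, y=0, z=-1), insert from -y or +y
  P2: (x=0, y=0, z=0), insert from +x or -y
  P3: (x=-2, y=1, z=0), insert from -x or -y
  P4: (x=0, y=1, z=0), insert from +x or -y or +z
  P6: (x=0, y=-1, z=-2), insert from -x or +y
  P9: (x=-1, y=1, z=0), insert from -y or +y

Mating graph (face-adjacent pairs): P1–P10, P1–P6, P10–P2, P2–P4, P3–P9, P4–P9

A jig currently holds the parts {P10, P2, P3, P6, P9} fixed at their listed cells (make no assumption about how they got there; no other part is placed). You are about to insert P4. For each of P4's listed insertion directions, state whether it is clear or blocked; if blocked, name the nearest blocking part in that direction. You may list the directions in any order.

+x: ray from P4(0, 1, 0) has no placed part ⇒ clear
-y: nearest on ray is P2@(0, 0, 0) ⇒ blocked
+z: ray from P4(0, 1, 0) has no placed part ⇒ clear

+x: clear; +z: clear; -y: blocked by P2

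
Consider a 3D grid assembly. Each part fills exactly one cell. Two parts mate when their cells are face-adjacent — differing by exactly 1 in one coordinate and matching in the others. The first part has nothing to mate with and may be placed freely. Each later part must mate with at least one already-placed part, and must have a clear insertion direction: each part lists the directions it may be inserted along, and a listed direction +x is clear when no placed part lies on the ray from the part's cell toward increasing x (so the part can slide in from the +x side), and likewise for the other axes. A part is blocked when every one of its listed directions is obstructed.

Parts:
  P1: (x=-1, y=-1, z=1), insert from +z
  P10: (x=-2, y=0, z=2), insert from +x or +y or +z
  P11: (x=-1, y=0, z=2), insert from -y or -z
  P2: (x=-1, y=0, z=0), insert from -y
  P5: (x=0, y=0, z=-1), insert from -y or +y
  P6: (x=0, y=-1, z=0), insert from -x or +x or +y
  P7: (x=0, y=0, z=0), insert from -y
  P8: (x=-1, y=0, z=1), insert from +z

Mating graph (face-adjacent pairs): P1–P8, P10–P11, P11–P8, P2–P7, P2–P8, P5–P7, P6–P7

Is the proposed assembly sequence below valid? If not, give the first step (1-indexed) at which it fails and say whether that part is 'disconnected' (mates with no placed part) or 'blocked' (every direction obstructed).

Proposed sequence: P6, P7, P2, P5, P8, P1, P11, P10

1. P6@(0, -1, 0) [-x clear] — {P6}
2. P7@(0, 0, 0) — -y all obstructed ⇒ blocked

Invalid at step 2 (blocked)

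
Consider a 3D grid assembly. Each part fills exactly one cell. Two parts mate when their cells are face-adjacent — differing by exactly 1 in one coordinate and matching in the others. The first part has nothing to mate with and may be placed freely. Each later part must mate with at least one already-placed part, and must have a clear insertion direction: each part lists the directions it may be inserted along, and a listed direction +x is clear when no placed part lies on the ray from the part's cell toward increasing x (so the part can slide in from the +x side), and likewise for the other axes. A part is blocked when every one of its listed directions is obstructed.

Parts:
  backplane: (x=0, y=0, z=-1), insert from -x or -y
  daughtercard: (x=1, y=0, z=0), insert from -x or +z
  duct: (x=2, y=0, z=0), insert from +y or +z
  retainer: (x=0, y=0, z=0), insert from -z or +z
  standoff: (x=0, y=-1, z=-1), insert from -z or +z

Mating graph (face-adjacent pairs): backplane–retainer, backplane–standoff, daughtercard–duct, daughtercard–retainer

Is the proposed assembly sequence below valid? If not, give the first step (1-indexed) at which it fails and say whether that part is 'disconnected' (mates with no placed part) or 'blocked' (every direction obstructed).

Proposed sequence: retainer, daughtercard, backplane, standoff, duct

Valid

1. retainer@(0, 0, 0) [-z clear] — {retainer}
2. daughtercard@(1, 0, 0) [+z clear] — {daughtercard, retainer}
3. backplane@(0, 0, -1) [-x clear] — {backplane, daughtercard, retainer}
4. standoff@(0, -1, -1) [-z clear] — {backplane, daughtercard, retainer, standoff}
5. duct@(2, 0, 0) [+y clear] — {backplane, daughtercard, duct, retainer, standoff}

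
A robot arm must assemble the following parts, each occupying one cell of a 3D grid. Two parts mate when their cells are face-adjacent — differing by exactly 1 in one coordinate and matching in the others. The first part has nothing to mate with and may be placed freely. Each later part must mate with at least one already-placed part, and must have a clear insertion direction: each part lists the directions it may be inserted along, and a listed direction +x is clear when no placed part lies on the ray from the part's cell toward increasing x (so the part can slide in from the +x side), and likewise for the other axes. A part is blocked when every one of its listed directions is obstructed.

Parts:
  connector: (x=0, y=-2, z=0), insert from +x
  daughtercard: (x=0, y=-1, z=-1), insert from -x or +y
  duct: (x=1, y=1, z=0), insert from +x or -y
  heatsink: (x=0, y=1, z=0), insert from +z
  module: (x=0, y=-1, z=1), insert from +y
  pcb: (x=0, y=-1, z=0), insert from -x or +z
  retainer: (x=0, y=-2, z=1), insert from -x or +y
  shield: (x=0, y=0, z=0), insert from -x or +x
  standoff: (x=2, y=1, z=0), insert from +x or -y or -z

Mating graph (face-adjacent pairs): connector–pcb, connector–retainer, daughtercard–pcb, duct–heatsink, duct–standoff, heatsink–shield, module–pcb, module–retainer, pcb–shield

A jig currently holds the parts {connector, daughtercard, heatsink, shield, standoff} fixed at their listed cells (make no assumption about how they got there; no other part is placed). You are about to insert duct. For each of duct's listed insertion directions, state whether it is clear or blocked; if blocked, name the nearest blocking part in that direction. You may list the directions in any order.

+x: nearest on ray is standoff@(2, 1, 0) ⇒ blocked
-y: ray from duct(1, 1, 0) has no placed part ⇒ clear

+x: blocked by standoff; -y: clear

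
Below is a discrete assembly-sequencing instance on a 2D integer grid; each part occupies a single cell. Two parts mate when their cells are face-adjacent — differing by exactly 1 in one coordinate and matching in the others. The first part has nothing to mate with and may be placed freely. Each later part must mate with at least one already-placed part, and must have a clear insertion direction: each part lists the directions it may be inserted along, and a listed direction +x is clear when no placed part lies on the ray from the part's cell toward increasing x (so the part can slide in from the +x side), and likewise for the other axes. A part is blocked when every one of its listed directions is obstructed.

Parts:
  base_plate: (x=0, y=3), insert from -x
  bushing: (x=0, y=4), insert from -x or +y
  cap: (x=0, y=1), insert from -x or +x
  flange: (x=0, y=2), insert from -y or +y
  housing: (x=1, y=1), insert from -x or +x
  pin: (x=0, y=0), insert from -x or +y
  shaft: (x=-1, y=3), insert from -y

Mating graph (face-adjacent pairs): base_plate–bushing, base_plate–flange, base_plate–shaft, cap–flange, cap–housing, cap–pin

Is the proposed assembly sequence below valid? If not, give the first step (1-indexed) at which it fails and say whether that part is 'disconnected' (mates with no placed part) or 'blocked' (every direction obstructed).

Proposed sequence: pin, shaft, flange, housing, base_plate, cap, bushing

Invalid at step 2 (disconnected)

1. pin@(0, 0) [-x clear] — {pin}
2. shaft@(-1, 3) — no placed neighbour ⇒ disconnected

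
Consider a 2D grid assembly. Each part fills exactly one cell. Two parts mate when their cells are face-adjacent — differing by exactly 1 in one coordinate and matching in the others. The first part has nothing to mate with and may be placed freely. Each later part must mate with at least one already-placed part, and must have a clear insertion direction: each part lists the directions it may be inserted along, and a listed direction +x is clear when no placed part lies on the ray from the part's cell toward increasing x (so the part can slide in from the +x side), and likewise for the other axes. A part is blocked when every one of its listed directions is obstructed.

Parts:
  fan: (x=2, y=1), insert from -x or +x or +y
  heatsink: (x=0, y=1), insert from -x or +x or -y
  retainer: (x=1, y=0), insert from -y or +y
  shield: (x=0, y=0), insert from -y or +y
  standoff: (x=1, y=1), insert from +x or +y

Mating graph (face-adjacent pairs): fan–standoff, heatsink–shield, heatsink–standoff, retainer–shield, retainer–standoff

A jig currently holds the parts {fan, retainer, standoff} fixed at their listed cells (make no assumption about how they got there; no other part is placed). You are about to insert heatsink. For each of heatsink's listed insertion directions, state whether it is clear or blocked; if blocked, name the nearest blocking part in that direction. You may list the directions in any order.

-x: ray from heatsink(0, 1) has no placed part ⇒ clear
+x: nearest on ray is standoff@(1, 1) ⇒ blocked
-y: ray from heatsink(0, 1) has no placed part ⇒ clear

+x: blocked by standoff; -x: clear; -y: clear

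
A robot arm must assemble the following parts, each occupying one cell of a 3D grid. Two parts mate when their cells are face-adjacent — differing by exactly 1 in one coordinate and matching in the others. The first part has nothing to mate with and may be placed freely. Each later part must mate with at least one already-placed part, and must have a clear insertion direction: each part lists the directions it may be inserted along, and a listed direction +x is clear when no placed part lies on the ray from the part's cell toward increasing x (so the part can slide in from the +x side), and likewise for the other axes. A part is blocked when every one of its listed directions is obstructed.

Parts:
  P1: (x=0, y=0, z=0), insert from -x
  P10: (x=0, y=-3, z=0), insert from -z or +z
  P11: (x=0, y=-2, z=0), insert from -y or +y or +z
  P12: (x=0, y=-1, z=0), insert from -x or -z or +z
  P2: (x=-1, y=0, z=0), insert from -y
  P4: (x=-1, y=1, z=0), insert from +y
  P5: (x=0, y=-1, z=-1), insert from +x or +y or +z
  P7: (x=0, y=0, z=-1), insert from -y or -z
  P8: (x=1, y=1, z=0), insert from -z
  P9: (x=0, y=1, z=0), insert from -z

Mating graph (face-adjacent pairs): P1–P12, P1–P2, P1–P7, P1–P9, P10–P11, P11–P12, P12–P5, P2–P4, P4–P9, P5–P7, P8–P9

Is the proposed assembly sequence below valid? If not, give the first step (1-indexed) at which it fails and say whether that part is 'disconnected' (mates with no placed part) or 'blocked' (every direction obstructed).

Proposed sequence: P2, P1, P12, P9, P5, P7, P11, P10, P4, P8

1. P2@(-1, 0, 0) [-y clear] — {P2}
2. P1@(0, 0, 0) — -x all obstructed ⇒ blocked

Invalid at step 2 (blocked)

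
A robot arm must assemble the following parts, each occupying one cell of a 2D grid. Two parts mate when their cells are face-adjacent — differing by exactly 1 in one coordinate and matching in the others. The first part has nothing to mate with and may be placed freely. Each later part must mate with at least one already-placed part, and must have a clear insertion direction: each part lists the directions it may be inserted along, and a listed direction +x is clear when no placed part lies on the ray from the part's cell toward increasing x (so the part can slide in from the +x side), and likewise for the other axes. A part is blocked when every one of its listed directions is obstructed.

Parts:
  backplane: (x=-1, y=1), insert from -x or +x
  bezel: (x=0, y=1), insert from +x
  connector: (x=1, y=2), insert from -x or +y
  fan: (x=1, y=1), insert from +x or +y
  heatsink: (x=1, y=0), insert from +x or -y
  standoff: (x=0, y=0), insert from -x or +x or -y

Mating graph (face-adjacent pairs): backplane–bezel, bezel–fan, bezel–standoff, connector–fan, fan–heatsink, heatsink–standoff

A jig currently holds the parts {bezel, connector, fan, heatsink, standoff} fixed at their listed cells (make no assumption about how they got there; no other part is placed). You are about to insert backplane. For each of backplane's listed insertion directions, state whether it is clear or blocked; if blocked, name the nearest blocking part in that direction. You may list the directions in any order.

+x: blocked by bezel; -x: clear

-x: ray from backplane(-1, 1) has no placed part ⇒ clear
+x: nearest on ray is bezel@(0, 1) ⇒ blocked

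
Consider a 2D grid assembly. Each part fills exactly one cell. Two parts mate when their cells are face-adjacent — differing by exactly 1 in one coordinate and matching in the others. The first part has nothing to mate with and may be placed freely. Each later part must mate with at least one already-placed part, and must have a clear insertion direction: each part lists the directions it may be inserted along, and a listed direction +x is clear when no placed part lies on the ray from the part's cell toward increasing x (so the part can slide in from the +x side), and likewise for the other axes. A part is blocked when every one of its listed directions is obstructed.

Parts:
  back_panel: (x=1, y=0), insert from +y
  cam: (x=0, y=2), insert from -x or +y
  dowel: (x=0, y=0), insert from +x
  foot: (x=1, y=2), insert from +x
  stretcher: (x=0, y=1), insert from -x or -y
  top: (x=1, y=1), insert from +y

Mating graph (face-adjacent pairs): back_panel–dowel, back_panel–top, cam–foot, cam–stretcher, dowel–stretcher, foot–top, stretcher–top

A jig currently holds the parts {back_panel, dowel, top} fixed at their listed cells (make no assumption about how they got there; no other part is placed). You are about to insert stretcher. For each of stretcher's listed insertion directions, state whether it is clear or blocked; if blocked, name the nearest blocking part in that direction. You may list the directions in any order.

-x: clear; -y: blocked by dowel

-x: ray from stretcher(0, 1) has no placed part ⇒ clear
-y: nearest on ray is dowel@(0, 0) ⇒ blocked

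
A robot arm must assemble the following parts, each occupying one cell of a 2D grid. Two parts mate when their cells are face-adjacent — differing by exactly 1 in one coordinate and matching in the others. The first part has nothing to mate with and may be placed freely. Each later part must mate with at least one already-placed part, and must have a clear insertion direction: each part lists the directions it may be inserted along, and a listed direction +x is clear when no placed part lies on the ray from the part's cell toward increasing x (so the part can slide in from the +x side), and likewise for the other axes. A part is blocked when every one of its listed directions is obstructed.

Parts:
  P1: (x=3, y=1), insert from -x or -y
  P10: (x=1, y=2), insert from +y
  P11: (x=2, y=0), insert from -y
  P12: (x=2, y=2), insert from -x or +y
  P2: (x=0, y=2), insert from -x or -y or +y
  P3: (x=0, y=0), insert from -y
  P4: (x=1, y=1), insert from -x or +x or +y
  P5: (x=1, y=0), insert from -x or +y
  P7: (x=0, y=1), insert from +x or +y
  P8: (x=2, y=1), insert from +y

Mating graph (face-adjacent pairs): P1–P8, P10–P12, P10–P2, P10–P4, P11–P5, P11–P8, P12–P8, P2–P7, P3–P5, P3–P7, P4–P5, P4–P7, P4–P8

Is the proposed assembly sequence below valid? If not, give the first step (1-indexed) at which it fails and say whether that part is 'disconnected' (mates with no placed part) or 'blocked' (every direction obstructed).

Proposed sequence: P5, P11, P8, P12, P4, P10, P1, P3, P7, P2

Valid

1. P5@(1, 0) [-x clear] — {P5}
2. P11@(2, 0) [-y clear] — {P11, P5}
3. P8@(2, 1) [+y clear] — {P11, P5, P8}
4. P12@(2, 2) [-x clear] — {P11, P12, P5, P8}
5. P4@(1, 1) [-x clear] — {P11, P12, P4, P5, P8}
6. P10@(1, 2) [+y clear] — {P10, P11, P12, P4, P5, P8}
7. P1@(3, 1) [-y clear] — {P1, P10, P11, P12, P4, P5, P8}
8. P3@(0, 0) [-y clear] — {P1, P10, P11, P12, P3, P4, P5, P8}
9. P7@(0, 1) [+y clear] — {P1, P10, P11, P12, P3, P4, P5, P7, P8}
10. P2@(0, 2) [-x clear] — {P1, P10, P11, P12, P2, P3, P4, P5, P7, P8}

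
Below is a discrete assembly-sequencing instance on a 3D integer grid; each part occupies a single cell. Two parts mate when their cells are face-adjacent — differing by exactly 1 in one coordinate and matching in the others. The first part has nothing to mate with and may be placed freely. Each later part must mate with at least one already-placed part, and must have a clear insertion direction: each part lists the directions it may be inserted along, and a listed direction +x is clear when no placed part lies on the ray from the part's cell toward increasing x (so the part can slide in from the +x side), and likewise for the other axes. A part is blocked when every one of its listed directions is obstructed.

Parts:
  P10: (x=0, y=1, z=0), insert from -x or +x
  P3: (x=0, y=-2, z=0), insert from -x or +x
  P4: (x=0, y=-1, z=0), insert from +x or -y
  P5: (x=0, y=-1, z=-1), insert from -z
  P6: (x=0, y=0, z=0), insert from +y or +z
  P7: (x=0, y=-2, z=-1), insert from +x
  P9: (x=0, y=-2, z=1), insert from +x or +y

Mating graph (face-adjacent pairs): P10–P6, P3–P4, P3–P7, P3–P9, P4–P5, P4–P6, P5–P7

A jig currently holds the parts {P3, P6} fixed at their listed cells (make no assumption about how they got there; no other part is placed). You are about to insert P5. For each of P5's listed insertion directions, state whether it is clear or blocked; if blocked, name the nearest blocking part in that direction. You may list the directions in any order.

-z: ray from P5(0, -1, -1) has no placed part ⇒ clear

-z: clear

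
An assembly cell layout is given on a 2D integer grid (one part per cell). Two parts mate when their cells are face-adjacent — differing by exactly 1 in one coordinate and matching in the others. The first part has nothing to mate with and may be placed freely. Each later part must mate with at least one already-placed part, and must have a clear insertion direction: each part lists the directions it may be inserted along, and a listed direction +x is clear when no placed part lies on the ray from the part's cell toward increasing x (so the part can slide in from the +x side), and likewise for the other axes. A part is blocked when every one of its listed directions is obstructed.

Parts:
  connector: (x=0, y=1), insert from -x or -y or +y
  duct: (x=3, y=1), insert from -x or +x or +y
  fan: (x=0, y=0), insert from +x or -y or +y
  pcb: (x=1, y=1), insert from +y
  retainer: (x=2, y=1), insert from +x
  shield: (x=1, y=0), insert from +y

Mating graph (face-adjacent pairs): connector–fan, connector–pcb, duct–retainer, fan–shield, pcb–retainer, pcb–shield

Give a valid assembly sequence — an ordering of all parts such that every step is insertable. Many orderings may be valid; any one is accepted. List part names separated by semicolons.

shield; fan; connector; pcb; retainer; duct

1. shield@(1, 0) [+y clear] — {shield}
2. fan@(0, 0) [-y clear] — {fan, shield}
3. connector@(0, 1) [-x clear] — {connector, fan, shield}
4. pcb@(1, 1) [+y clear] — {connector, fan, pcb, shield}
5. retainer@(2, 1) [+x clear] — {connector, fan, pcb, retainer, shield}
6. duct@(3, 1) [+x clear] — {connector, duct, fan, pcb, retainer, shield}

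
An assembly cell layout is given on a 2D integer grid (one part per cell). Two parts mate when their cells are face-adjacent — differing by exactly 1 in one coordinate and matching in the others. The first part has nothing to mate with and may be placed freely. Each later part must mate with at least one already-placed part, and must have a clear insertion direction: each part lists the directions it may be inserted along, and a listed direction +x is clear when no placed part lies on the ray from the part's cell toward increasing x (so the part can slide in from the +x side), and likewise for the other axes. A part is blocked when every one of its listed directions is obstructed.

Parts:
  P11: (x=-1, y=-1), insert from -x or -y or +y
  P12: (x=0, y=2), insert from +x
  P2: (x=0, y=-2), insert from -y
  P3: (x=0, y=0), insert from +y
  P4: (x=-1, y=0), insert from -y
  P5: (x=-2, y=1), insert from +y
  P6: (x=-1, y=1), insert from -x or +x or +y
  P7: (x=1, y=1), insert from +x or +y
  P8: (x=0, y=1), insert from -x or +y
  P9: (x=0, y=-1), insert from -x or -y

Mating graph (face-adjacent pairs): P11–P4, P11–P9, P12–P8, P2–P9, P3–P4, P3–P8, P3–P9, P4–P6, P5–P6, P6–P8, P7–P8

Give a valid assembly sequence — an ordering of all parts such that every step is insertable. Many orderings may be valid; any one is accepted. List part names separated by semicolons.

P4; P3; P9; P2; P6; P5; P11; P8; P12; P7

1. P4@(-1, 0) [-y clear] — {P4}
2. P3@(0, 0) [+y clear] — {P3, P4}
3. P9@(0, -1) [-x clear] — {P3, P4, P9}
4. P2@(0, -2) [-y clear] — {P2, P3, P4, P9}
5. P6@(-1, 1) [-x clear] — {P2, P3, P4, P6, P9}
6. P5@(-2, 1) [+y clear] — {P2, P3, P4, P5, P6, P9}
7. P11@(-1, -1) [-x clear] — {P11, P2, P3, P4, P5, P6, P9}
8. P8@(0, 1) [+y clear] — {P11, P2, P3, P4, P5, P6, P8, P9}
9. P12@(0, 2) [+x clear] — {P11, P12, P2, P3, P4, P5, P6, P8, P9}
10. P7@(1, 1) [+x clear] — {P11, P12, P2, P3, P4, P5, P6, P7, P8, P9}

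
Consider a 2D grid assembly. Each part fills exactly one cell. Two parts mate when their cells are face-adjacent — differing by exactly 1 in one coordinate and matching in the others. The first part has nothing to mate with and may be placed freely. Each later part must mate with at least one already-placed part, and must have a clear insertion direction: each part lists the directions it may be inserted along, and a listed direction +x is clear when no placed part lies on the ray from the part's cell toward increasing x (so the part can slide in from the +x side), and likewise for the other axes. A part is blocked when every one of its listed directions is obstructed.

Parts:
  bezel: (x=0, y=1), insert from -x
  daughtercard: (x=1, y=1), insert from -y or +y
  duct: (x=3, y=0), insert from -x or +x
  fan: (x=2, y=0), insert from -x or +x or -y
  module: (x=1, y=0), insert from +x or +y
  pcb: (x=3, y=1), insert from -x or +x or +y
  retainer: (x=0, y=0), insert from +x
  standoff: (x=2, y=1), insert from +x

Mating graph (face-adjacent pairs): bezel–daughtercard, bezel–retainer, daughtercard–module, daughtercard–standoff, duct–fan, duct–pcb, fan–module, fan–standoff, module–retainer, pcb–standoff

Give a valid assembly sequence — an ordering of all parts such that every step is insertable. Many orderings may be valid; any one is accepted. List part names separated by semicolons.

retainer; module; daughtercard; standoff; bezel; fan; duct; pcb

1. retainer@(0, 0) [+x clear] — {retainer}
2. module@(1, 0) [+x clear] — {module, retainer}
3. daughtercard@(1, 1) [+y clear] — {daughtercard, module, retainer}
4. standoff@(2, 1) [+x clear] — {daughtercard, module, retainer, standoff}
5. bezel@(0, 1) [-x clear] — {bezel, daughtercard, module, retainer, standoff}
6. fan@(2, 0) [+x clear] — {bezel, daughtercard, fan, module, retainer, standoff}
7. duct@(3, 0) [+x clear] — {bezel, daughtercard, duct, fan, module, retainer, standoff}
8. pcb@(3, 1) [+x clear] — {bezel, daughtercard, duct, fan, module, pcb, retainer, standoff}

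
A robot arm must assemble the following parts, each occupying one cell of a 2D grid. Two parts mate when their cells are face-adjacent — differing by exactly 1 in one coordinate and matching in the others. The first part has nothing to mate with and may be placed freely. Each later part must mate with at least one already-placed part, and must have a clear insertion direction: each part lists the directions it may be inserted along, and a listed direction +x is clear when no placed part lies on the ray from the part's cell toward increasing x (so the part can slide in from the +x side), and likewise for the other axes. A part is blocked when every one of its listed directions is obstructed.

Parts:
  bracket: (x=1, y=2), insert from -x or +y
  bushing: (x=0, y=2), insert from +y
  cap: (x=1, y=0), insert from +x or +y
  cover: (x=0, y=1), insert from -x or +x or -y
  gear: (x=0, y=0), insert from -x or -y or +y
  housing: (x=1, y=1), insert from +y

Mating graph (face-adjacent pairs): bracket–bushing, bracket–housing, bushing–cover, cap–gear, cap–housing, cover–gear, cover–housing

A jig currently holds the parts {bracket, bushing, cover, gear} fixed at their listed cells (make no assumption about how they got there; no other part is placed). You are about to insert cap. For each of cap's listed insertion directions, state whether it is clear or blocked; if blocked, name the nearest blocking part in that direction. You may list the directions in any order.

+x: ray from cap(1, 0) has no placed part ⇒ clear
+y: nearest on ray is bracket@(1, 2) ⇒ blocked

+x: clear; +y: blocked by bracket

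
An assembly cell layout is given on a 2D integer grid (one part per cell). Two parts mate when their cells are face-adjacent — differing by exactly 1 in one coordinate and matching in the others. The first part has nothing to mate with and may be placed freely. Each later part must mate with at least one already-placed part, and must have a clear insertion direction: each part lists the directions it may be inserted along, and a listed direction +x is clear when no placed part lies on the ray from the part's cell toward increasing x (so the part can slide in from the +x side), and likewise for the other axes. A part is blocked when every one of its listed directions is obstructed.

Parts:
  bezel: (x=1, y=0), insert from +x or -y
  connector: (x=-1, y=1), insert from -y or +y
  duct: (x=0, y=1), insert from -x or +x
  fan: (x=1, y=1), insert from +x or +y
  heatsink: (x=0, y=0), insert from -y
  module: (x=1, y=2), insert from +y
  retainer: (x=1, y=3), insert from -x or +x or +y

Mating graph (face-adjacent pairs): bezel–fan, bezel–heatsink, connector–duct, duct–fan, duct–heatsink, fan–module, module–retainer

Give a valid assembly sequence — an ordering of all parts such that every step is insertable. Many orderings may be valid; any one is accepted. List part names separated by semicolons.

1. bezel@(1, 0) [+x clear] — {bezel}
2. fan@(1, 1) [+x clear] — {bezel, fan}
3. heatsink@(0, 0) [-y clear] — {bezel, fan, heatsink}
4. duct@(0, 1) [-x clear] — {bezel, duct, fan, heatsink}
5. connector@(-1, 1) [-y clear] — {bezel, connector, duct, fan, heatsink}
6. module@(1, 2) [+y clear] — {bezel, connector, duct, fan, heatsink, module}
7. retainer@(1, 3) [-x clear] — {bezel, connector, duct, fan, heatsink, module, retainer}

bezel; fan; heatsink; duct; connector; module; retainer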